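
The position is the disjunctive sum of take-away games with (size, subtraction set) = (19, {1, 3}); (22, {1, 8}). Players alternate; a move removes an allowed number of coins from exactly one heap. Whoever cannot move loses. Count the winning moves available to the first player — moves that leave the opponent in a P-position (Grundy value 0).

Heap A, S = {1, 3}:
G(0) = 0
G(1) = mex{0} = 1
G(2) = mex{1} = 0
G(3) = mex{0,0} = 1
G(4) = mex{1,1} = 0
G(5) = mex{0,0} = 1
G(6) = mex{1,1} = 0
G(7) = mex{0,0} = 1
G(8) = mex{1,1} = 0
G(9) = mex{0,0} = 1
G(10) = mex{1,1} = 0
G(11) = mex{0,0} = 1
G(12) = mex{1,1} = 0
G(13) = mex{0,0} = 1
G(14) = mex{1,1} = 0
G(15) = mex{0,0} = 1
G(16) = mex{1,1} = 0
G(17) = mex{0,0} = 1
G(18) = mex{1,1} = 0
G(19) = mex{0,0} = 1
G_A(19) = 1.
Heap B, S = {1, 8}:
G(0) = 0
G(1) = mex{0} = 1
G(2) = mex{1} = 0
G(3) = mex{0} = 1
G(4) = mex{1} = 0
G(5) = mex{0} = 1
G(6) = mex{1} = 0
G(7) = mex{0} = 1
G(8) = mex{1,0} = 2
G(9) = mex{2,1} = 0
G(10) = mex{0,0} = 1
G(11) = mex{1,1} = 0
G(12) = mex{0,0} = 1
G(13) = mex{1,1} = 0
G(14) = mex{0,0} = 1
G(15) = mex{1,1} = 0
G(16) = mex{0,2} = 1
G(17) = mex{1,0} = 2
G(18) = mex{2,1} = 0
G(19) = mex{0,0} = 1
G(20) = mex{1,1} = 0
G(21) = mex{0,0} = 1
G(22) = mex{1,1} = 0
G_B(22) = 0.
Combined Grundy value = 1 ⊕ 0 = 1.
A winning move leaves total XOR = 0, i.e. changes one component's Grundy value g to g ⊕ X where X is the current total.
Heap A: need g' = 1⊕1 = 0. Options: 19−1→G=0, 19−3→G=0. Hits: 2.
Heap B: need g' = 0⊕1 = 1. Options: 22−1→G=1, 22−8→G=1. Hits: 2.

4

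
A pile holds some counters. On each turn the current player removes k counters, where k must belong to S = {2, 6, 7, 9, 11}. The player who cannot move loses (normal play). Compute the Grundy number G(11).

3

n :  0  1  2  3  4  5  6  7  8  9 10 11
G :  0  0  1  1  0  0  1  1  2  2  3  3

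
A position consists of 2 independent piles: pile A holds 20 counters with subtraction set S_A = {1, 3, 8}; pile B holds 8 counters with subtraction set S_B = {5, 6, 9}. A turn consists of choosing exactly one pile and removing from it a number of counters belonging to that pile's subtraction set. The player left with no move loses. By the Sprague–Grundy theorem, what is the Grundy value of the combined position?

2

Pile A, S = {1, 3, 8}:
n :  0  1  2  3  4  5  6  7  8  9 10 11 12 13 14 15 16 17 18 19 20
G :  0  1  0  1  0  1  0  1  2  3  2  0  1  0  1  0  1  0  1  2  3
G_A(20) = 3.
Pile B, S = {5, 6, 9}:
n : 0 1 2 3 4 5 6 7 8
G : 0 0 0 0 0 1 1 1 1
G_B(8) = 1.
Combined Grundy value = 3 ⊕ 1 = 2.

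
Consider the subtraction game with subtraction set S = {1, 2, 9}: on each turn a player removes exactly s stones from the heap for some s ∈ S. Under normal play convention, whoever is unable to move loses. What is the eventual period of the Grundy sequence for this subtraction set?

10

n :  0  1  2  3  4  5  6  7  8  9 10 11 12 13 14 15 16 17 18 19 20 21
G :  0  1  2  0  1  2  0  1  2  3  0  1  2  0  1  2  0  1  2  3  0  1
G(n+10) = G(n) holds for n = 0,…,8 (a full window of length max(S) = 9), so the sequence is purely periodic with period 10.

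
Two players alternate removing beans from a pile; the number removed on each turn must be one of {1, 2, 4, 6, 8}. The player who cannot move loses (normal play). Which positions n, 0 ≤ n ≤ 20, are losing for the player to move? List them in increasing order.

n :  0  1  2  3  4  5  6  7  8  9 10 11 12 13 14 15 16 17 18 19 20
G :  0  1  2  0  1  2  3  4  5  3  0  1  2  0  1  2  3  4  5  3  0
P-positions are exactly the n with G(n) = 0.

0, 3, 10, 13, 20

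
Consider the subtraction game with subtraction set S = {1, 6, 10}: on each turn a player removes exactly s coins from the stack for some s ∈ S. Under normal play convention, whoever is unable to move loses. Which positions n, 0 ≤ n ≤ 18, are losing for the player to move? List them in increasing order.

0, 2, 4, 7, 9, 11, 16, 18

G(0) = 0
G(1) = mex{0} = 1
G(2) = mex{1} = 0
G(3) = mex{0} = 1
G(4) = mex{1} = 0
G(5) = mex{0} = 1
G(6) = mex{1,0} = 2
G(7) = mex{2,1} = 0
G(8) = mex{0,0} = 1
G(9) = mex{1,1} = 0
G(10) = mex{0,0,0} = 1
G(11) = mex{1,1,1} = 0
G(12) = mex{0,2,0} = 1
G(13) = mex{1,0,1} = 2
G(14) = mex{2,1,0} = 3
G(15) = mex{3,0,1} = 2
G(16) = mex{2,1,2} = 0
G(17) = mex{0,0,0} = 1
G(18) = mex{1,1,1} = 0
P-positions are exactly the n with G(n) = 0.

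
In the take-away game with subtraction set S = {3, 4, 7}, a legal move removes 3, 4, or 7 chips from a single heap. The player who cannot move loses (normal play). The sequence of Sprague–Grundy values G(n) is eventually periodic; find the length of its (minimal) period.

n :  0  1  2  3  4  5  6  7  8  9 10 11 12 13 14 15 16 17 18 19 20 21
G :  0  0  0  1  1  1  2  2  2  3  0  0  0  1  1  1  2  2  2  3  0  0
G(n+10) = G(n) holds for n = 0,…,6 (a full window of length max(S) = 7), so the sequence is purely periodic with period 10.

10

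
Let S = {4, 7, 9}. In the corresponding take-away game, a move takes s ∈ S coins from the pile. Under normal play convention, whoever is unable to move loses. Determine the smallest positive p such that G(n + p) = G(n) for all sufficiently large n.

13

G(0) = 0
G(1) = mex{} = 0
G(2) = mex{} = 0
G(3) = mex{} = 0
G(4) = mex{0} = 1
G(5) = mex{0} = 1
G(6) = mex{0} = 1
G(7) = mex{0,0} = 1
G(8) = mex{1,0} = 2
G(9) = mex{1,0,0} = 2
G(10) = mex{1,0,0} = 2
G(11) = mex{1,1,0} = 2
G(12) = mex{2,1,0} = 3
G(13) = mex{2,1,1} = 0
G(14) = mex{2,1,1} = 0
G(15) = mex{2,2,1} = 0
G(16) = mex{3,2,1} = 0
G(17) = mex{0,2,2} = 1
G(18) = mex{0,2,2} = 1
G(19) = mex{0,3,2} = 1
G(20) = mex{0,0,2} = 1
G(21) = mex{1,0,3} = 2
G(22) = mex{1,0,0} = 2
G(23) = mex{1,0,0} = 2
G(24) = mex{1,1,0} = 2
G(25) = mex{2,1,0} = 3
G(26) = mex{2,1,1} = 0
G(27) = mex{2,1,1} = 0
G(n+13) = G(n) holds for n = 0,…,8 (a full window of length max(S) = 9), so the sequence is purely periodic with period 13.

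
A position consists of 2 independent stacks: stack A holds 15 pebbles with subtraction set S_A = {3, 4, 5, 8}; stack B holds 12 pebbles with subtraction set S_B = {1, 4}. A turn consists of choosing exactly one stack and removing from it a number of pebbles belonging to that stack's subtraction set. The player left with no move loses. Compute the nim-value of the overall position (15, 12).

1

Stack A, S = {3, 4, 5, 8}:
n :  0  1  2  3  4  5  6  7  8  9 10 11 12 13 14 15
G :  0  0  0  1  1  1  2  2  2  3  3  0  0  0  1  1
G_A(15) = 1.
Stack B, S = {1, 4}:
n :  0  1  2  3  4  5  6  7  8  9 10 11 12
G :  0  1  0  1  2  0  1  0  1  2  0  1  0
G_B(12) = 0.
Combined Grundy value = 1 ⊕ 0 = 1.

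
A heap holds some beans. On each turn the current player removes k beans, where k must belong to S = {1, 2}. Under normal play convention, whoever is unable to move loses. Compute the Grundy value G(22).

G(0) = 0
G(1) = mex{0} = 1
G(2) = mex{1,0} = 2
G(3) = mex{2,1} = 0
G(4) = mex{0,2} = 1
G(5) = mex{1,0} = 2
G(6) = mex{2,1} = 0
G(7) = mex{0,2} = 1
G(8) = mex{1,0} = 2
G(9) = mex{2,1} = 0
G(10) = mex{0,2} = 1
G(11) = mex{1,0} = 2
G(12) = mex{2,1} = 0
G(13) = mex{0,2} = 1
G(14) = mex{1,0} = 2
G(15) = mex{2,1} = 0
G(16) = mex{0,2} = 1
G(17) = mex{1,0} = 2
G(18) = mex{2,1} = 0
G(19) = mex{0,2} = 1
G(20) = mex{1,0} = 2
G(21) = mex{2,1} = 0
G(22) = mex{0,2} = 1

1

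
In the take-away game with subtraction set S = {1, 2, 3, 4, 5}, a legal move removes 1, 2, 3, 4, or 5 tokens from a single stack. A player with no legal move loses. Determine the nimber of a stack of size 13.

1

G(0) = 0
G(1) = mex{0} = 1
G(2) = mex{1,0} = 2
G(3) = mex{2,1,0} = 3
G(4) = mex{3,2,1,0} = 4
G(5) = mex{4,3,2,1,0} = 5
G(6) = mex{5,4,3,2,1} = 0
G(7) = mex{0,5,4,3,2} = 1
G(8) = mex{1,0,5,4,3} = 2
G(9) = mex{2,1,0,5,4} = 3
G(10) = mex{3,2,1,0,5} = 4
G(11) = mex{4,3,2,1,0} = 5
G(12) = mex{5,4,3,2,1} = 0
G(13) = mex{0,5,4,3,2} = 1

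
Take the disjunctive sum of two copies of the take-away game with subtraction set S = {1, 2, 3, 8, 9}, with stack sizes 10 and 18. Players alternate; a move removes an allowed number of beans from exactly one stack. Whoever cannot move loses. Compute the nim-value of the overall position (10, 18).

4

All stacks use S = {1, 2, 3, 8, 9}:
n :  0  1  2  3  4  5  6  7  8  9 10 11 12 13 14 15 16 17 18
G :  0  1  2  3  0  1  2  3  4  5  0  1  2  3  0  1  2  3  4
Stack A: G(10) = 0.
Stack B: G(18) = 4.
Combined Grundy value = 0 ⊕ 4 = 4.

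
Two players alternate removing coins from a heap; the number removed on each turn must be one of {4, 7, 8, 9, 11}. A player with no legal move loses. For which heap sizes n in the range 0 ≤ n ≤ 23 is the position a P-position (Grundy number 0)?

0, 1, 2, 3, 15, 16, 17, 18

G(0) = 0
G(1) = mex{} = 0
G(2) = mex{} = 0
G(3) = mex{} = 0
G(4) = mex{0} = 1
G(5) = mex{0} = 1
G(6) = mex{0} = 1
G(7) = mex{0,0} = 1
G(8) = mex{1,0,0} = 2
G(9) = mex{1,0,0,0} = 2
G(10) = mex{1,0,0,0} = 2
G(11) = mex{1,1,0,0,0} = 2
G(12) = mex{2,1,1,0,0} = 3
G(13) = mex{2,1,1,1,0} = 3
G(14) = mex{2,1,1,1,0} = 3
G(15) = mex{2,2,1,1,1} = 0
G(16) = mex{3,2,2,1,1} = 0
G(17) = mex{3,2,2,2,1} = 0
G(18) = mex{3,2,2,2,1} = 0
G(19) = mex{0,3,2,2,2} = 1
G(20) = mex{0,3,3,2,2} = 1
G(21) = mex{0,3,3,3,2} = 1
G(22) = mex{0,0,3,3,2} = 1
G(23) = mex{1,0,0,3,3} = 2
P-positions are exactly the n with G(n) = 0.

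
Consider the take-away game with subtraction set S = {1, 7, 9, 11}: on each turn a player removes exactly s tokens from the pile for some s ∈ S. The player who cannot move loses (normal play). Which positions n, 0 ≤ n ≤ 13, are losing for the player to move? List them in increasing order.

0, 2, 4, 6, 8, 10, 12

n :  0  1  2  3  4  5  6  7  8  9 10 11 12 13
G :  0  1  0  1  0  1  0  1  0  1  0  1  0  1
P-positions are exactly the n with G(n) = 0.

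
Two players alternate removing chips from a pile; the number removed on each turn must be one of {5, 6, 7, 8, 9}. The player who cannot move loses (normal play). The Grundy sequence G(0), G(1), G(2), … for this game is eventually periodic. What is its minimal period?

14

n :  0  1  2  3  4  5  6  7  8  9 10 11 12 13 14 15 16 17 18 19 20 21 22 23 24 25 26 27 28 29
G :  0  0  0  0  0  1  1  1  1  1  2  2  2  2  0  0  0  0  0  1  1  1  1  1  2  2  2  2  0  0
G(n+14) = G(n) holds for n = 0,…,8 (a full window of length max(S) = 9), so the sequence is purely periodic with period 14.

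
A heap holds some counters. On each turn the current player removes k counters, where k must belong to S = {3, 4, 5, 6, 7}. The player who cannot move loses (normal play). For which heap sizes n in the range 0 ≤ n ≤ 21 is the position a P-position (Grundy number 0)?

n :  0  1  2  3  4  5  6  7  8  9 10 11 12 13 14 15 16 17 18 19 20 21
G :  0  0  0  1  1  1  2  2  2  3  0  0  0  1  1  1  2  2  2  3  0  0
P-positions are exactly the n with G(n) = 0.

0, 1, 2, 10, 11, 12, 20, 21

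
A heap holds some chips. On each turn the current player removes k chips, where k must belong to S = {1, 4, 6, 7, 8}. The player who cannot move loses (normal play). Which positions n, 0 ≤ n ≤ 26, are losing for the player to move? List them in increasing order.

0, 2, 5, 14, 16, 19

G(0) = 0
G(1) = mex{0} = 1
G(2) = mex{1} = 0
G(3) = mex{0} = 1
G(4) = mex{1,0} = 2
G(5) = mex{2,1} = 0
G(6) = mex{0,0,0} = 1
G(7) = mex{1,1,1,0} = 2
G(8) = mex{2,2,0,1,0} = 3
G(9) = mex{3,0,1,0,1} = 2
G(10) = mex{2,1,2,1,0} = 3
G(11) = mex{3,2,0,2,1} = 4
G(12) = mex{4,3,1,0,2} = 5
G(13) = mex{5,2,2,1,0} = 3
G(14) = mex{3,3,3,2,1} = 0
G(15) = mex{0,4,2,3,2} = 1
G(16) = mex{1,5,3,2,3} = 0
G(17) = mex{0,3,4,3,2} = 1
G(18) = mex{1,0,5,4,3} = 2
G(19) = mex{2,1,3,5,4} = 0
G(20) = mex{0,0,0,3,5} = 1
G(21) = mex{1,1,1,0,3} = 2
G(22) = mex{2,2,0,1,0} = 3
G(23) = mex{3,0,1,0,1} = 2
G(24) = mex{2,1,2,1,0} = 3
G(25) = mex{3,2,0,2,1} = 4
G(26) = mex{4,3,1,0,2} = 5
P-positions are exactly the n with G(n) = 0.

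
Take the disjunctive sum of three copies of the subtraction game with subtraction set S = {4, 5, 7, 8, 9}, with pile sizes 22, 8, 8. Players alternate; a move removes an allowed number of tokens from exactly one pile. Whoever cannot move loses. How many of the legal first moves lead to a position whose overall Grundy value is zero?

9

All piles use S = {4, 5, 7, 8, 9}:
G(0) = 0
G(1) = mex{} = 0
G(2) = mex{} = 0
G(3) = mex{} = 0
G(4) = mex{0} = 1
G(5) = mex{0,0} = 1
G(6) = mex{0,0} = 1
G(7) = mex{0,0,0} = 1
G(8) = mex{1,0,0,0} = 2
G(9) = mex{1,1,0,0,0} = 2
G(10) = mex{1,1,0,0,0} = 2
G(11) = mex{1,1,1,0,0} = 2
G(12) = mex{2,1,1,1,0} = 3
G(13) = mex{2,2,1,1,1} = 0
G(14) = mex{2,2,1,1,1} = 0
G(15) = mex{2,2,2,1,1} = 0
G(16) = mex{3,2,2,2,1} = 0
G(17) = mex{0,3,2,2,2} = 1
G(18) = mex{0,0,2,2,2} = 1
G(19) = mex{0,0,3,2,2} = 1
G(20) = mex{0,0,0,3,2} = 1
G(21) = mex{1,0,0,0,3} = 2
G(22) = mex{1,1,0,0,0} = 2
Pile A: G(22) = 2.
Pile B: G(8) = 2.
Pile C: G(8) = 2.
Combined Grundy value = 2 ⊕ 2 ⊕ 2 = 2.
A winning move leaves total XOR = 0, i.e. changes one component's Grundy value g to g ⊕ X where X is the current total.
Pile A: need g' = 2⊕2 = 0. Options: 22−4→G=1, 22−5→G=1, 22−7→G=0, 22−8→G=0, 22−9→G=0. Hits: 3.
Pile B: need g' = 2⊕2 = 0. Options: 8−4→G=1, 8−5→G=0, 8−7→G=0, 8−8→G=0. Hits: 3.
Pile C: need g' = 2⊕2 = 0. Options: 8−4→G=1, 8−5→G=0, 8−7→G=0, 8−8→G=0. Hits: 3.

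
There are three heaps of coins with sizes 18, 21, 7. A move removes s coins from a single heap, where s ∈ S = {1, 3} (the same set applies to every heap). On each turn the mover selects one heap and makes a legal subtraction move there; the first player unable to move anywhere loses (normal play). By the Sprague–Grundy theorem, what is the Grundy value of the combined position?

0

All heaps use S = {1, 3}:
n :  0  1  2  3  4  5  6  7  8  9 10 11 12 13 14 15 16 17 18 19 20 21
G :  0  1  0  1  0  1  0  1  0  1  0  1  0  1  0  1  0  1  0  1  0  1
Heap A: G(18) = 0.
Heap B: G(21) = 1.
Heap C: G(7) = 1.
Combined Grundy value = 0 ⊕ 1 ⊕ 1 = 0.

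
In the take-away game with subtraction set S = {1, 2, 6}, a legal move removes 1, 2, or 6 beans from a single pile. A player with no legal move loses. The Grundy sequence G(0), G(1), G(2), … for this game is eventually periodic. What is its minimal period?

n :  0  1  2  3  4  5  6  7  8  9 10 11 12 13 14 15
G :  0  1  2  0  1  2  3  0  1  2  0  1  2  3  0  1
G(n+7) = G(n) holds for n = 0,…,5 (a full window of length max(S) = 6), so the sequence is purely periodic with period 7.

7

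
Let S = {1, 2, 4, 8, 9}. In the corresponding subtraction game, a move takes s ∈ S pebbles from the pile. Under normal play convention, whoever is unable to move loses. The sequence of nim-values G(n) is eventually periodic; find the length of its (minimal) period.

n :  0  1  2  3  4  5  6  7  8  9 10 11 12 13 14 15 16 17 18 19 20 21 22 23 24 25 26 27
G :  0  1  2  0  1  2  0  1  2  3  4  5  3  0  1  2  0  1  2  0  1  2  3  4  5  3  0  1
G(n+13) = G(n) holds for n = 0,…,8 (a full window of length max(S) = 9), so the sequence is purely periodic with period 13.

13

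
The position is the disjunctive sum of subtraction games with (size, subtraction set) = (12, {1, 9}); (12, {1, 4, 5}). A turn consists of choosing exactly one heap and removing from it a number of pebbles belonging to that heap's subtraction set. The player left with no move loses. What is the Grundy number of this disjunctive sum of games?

Heap A, S = {1, 9}:
n :  0  1  2  3  4  5  6  7  8  9 10 11 12
G :  0  1  0  1  0  1  0  1  0  1  0  1  0
G_A(12) = 0.
Heap B, S = {1, 4, 5}:
G(0) = 0
G(1) = mex{0} = 1
G(2) = mex{1} = 0
G(3) = mex{0} = 1
G(4) = mex{1,0} = 2
G(5) = mex{2,1,0} = 3
G(6) = mex{3,0,1} = 2
G(7) = mex{2,1,0} = 3
G(8) = mex{3,2,1} = 0
G(9) = mex{0,3,2} = 1
G(10) = mex{1,2,3} = 0
G(11) = mex{0,3,2} = 1
G(12) = mex{1,0,3} = 2
G_B(12) = 2.
Combined Grundy value = 0 ⊕ 2 = 2.

2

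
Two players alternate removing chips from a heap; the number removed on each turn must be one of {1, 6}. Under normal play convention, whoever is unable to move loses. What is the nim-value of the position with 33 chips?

G(0) = 0
G(1) = mex{0} = 1
G(2) = mex{1} = 0
G(3) = mex{0} = 1
G(4) = mex{1} = 0
G(5) = mex{0} = 1
G(6) = mex{1,0} = 2
G(7) = mex{2,1} = 0
G(8) = mex{0,0} = 1
G(9) = mex{1,1} = 0
G(10) = mex{0,0} = 1
G(11) = mex{1,1} = 0
G(12) = mex{0,2} = 1
G(13) = mex{1,0} = 2
G(14) = mex{2,1} = 0
G(15) = mex{0,0} = 1
G(16) = mex{1,1} = 0
G(17) = mex{0,0} = 1
G(18) = mex{1,1} = 0
G(19) = mex{0,2} = 1
G(20) = mex{1,0} = 2
G(21) = mex{2,1} = 0
G(22) = mex{0,0} = 1
G(23) = mex{1,1} = 0
G(24) = mex{0,0} = 1
G(25) = mex{1,1} = 0
G(26) = mex{0,2} = 1
G(27) = mex{1,0} = 2
G(28) = mex{2,1} = 0
G(29) = mex{0,0} = 1
G(30) = mex{1,1} = 0
G(31) = mex{0,0} = 1
G(32) = mex{1,1} = 0
G(33) = mex{0,2} = 1

1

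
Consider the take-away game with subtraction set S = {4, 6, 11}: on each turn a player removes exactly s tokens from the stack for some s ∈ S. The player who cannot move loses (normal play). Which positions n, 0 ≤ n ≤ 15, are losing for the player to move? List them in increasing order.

G(0) = 0
G(1) = mex{} = 0
G(2) = mex{} = 0
G(3) = mex{} = 0
G(4) = mex{0} = 1
G(5) = mex{0} = 1
G(6) = mex{0,0} = 1
G(7) = mex{0,0} = 1
G(8) = mex{1,0} = 2
G(9) = mex{1,0} = 2
G(10) = mex{1,1} = 0
G(11) = mex{1,1,0} = 2
G(12) = mex{2,1,0} = 3
G(13) = mex{2,1,0} = 3
G(14) = mex{0,2,0} = 1
G(15) = mex{2,2,1} = 0
P-positions are exactly the n with G(n) = 0.

0, 1, 2, 3, 10, 15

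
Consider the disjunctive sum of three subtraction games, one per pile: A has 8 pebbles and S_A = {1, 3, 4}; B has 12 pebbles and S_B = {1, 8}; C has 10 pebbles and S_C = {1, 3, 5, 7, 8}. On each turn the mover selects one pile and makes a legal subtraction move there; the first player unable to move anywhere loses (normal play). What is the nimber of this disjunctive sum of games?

Pile A, S = {1, 3, 4}:
G(0) = 0
G(1) = mex{0} = 1
G(2) = mex{1} = 0
G(3) = mex{0,0} = 1
G(4) = mex{1,1,0} = 2
G(5) = mex{2,0,1} = 3
G(6) = mex{3,1,0} = 2
G(7) = mex{2,2,1} = 0
G(8) = mex{0,3,2} = 1
G_A(8) = 1.
Pile B, S = {1, 8}:
G(0) = 0
G(1) = mex{0} = 1
G(2) = mex{1} = 0
G(3) = mex{0} = 1
G(4) = mex{1} = 0
G(5) = mex{0} = 1
G(6) = mex{1} = 0
G(7) = mex{0} = 1
G(8) = mex{1,0} = 2
G(9) = mex{2,1} = 0
G(10) = mex{0,0} = 1
G(11) = mex{1,1} = 0
G(12) = mex{0,0} = 1
G_B(12) = 1.
Pile C, S = {1, 3, 5, 7, 8}:
G(0) = 0
G(1) = mex{0} = 1
G(2) = mex{1} = 0
G(3) = mex{0,0} = 1
G(4) = mex{1,1} = 0
G(5) = mex{0,0,0} = 1
G(6) = mex{1,1,1} = 0
G(7) = mex{0,0,0,0} = 1
G(8) = mex{1,1,1,1,0} = 2
G(9) = mex{2,0,0,0,1} = 3
G(10) = mex{3,1,1,1,0} = 2
G_C(10) = 2.
Combined Grundy value = 1 ⊕ 1 ⊕ 2 = 2.

2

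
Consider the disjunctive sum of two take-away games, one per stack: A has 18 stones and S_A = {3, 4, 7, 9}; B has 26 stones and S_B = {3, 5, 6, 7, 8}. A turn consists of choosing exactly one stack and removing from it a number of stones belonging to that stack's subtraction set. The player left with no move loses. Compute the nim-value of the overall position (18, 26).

Stack A, S = {3, 4, 7, 9}:
G(0) = 0
G(1) = mex{} = 0
G(2) = mex{} = 0
G(3) = mex{0} = 1
G(4) = mex{0,0} = 1
G(5) = mex{0,0} = 1
G(6) = mex{1,0} = 2
G(7) = mex{1,1,0} = 2
G(8) = mex{1,1,0} = 2
G(9) = mex{2,1,0,0} = 3
G(10) = mex{2,2,1,0} = 3
G(11) = mex{2,2,1,0} = 3
G(12) = mex{3,2,1,1} = 0
G(13) = mex{3,3,2,1} = 0
G(14) = mex{3,3,2,1} = 0
G(15) = mex{0,3,2,2} = 1
G(16) = mex{0,0,3,2} = 1
G(17) = mex{0,0,3,2} = 1
G(18) = mex{1,0,3,3} = 2
G_A(18) = 2.
Stack B, S = {3, 5, 6, 7, 8}:
n :  0  1  2  3  4  5  6  7  8  9 10 11 12 13 14 15 16 17 18 19 20 21 22 23 24 25 26
G :  0  0  0  1  1  1  2  2  2  3  3  0  0  0  1  1  1  2  2  2  3  3  0  0  0  1  1
G_B(26) = 1.
Combined Grundy value = 2 ⊕ 1 = 3.

3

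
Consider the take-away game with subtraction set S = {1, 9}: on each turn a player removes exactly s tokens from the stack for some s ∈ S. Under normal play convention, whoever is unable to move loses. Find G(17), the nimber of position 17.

n :  0  1  2  3  4  5  6  7  8  9 10 11 12 13 14 15 16 17
G :  0  1  0  1  0  1  0  1  0  1  0  1  0  1  0  1  0  1

1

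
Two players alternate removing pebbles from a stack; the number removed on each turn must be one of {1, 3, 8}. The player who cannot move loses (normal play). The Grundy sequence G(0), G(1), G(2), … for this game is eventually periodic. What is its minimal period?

n :  0  1  2  3  4  5  6  7  8  9 10 11 12 13 14 15 16 17 18 19 20 21 22 23
G :  0  1  0  1  0  1  0  1  2  3  2  0  1  0  1  0  1  0  1  2  3  2  0  1
G(n+11) = G(n) holds for n = 0,…,7 (a full window of length max(S) = 8), so the sequence is purely periodic with period 11.

11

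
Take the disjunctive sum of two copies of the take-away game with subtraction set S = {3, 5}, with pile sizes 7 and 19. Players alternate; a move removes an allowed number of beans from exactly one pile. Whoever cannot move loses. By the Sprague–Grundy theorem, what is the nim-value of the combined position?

All piles use S = {3, 5}:
n :  0  1  2  3  4  5  6  7  8  9 10 11 12 13 14 15 16 17 18 19
G :  0  0  0  1  1  1  2  2  0  0  0  1  1  1  2  2  0  0  0  1
Pile A: G(7) = 2.
Pile B: G(19) = 1.
Combined Grundy value = 2 ⊕ 1 = 3.

3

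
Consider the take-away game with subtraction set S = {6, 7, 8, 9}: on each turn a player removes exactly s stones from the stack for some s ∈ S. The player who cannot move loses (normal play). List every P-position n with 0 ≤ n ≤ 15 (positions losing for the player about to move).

n :  0  1  2  3  4  5  6  7  8  9 10 11 12 13 14 15
G :  0  0  0  0  0  0  1  1  1  1  1  1  2  2  2  0
P-positions are exactly the n with G(n) = 0.

0, 1, 2, 3, 4, 5, 15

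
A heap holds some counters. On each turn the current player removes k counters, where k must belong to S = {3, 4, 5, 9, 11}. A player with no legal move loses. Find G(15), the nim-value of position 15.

n :  0  1  2  3  4  5  6  7  8  9 10 11 12 13 14 15
G :  0  0  0  1  1  1  2  2  0  3  3  1  4  2  0  0

0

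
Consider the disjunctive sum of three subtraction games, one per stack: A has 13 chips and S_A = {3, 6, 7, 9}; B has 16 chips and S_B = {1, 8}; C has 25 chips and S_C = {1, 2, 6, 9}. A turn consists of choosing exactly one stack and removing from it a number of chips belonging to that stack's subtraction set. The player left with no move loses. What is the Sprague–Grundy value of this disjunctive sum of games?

0

Stack A, S = {3, 6, 7, 9}:
G(0) = 0
G(1) = mex{} = 0
G(2) = mex{} = 0
G(3) = mex{0} = 1
G(4) = mex{0} = 1
G(5) = mex{0} = 1
G(6) = mex{1,0} = 2
G(7) = mex{1,0,0} = 2
G(8) = mex{1,0,0} = 2
G(9) = mex{2,1,0,0} = 3
G(10) = mex{2,1,1,0} = 3
G(11) = mex{2,1,1,0} = 3
G(12) = mex{3,2,1,1} = 0
G(13) = mex{3,2,2,1} = 0
G_A(13) = 0.
Stack B, S = {1, 8}:
n :  0  1  2  3  4  5  6  7  8  9 10 11 12 13 14 15 16
G :  0  1  0  1  0  1  0  1  2  0  1  0  1  0  1  0  1
G_B(16) = 1.
Stack C, S = {1, 2, 6, 9}:
G(0) = 0
G(1) = mex{0} = 1
G(2) = mex{1,0} = 2
G(3) = mex{2,1} = 0
G(4) = mex{0,2} = 1
G(5) = mex{1,0} = 2
G(6) = mex{2,1,0} = 3
G(7) = mex{3,2,1} = 0
G(8) = mex{0,3,2} = 1
G(9) = mex{1,0,0,0} = 2
G(10) = mex{2,1,1,1} = 0
G(11) = mex{0,2,2,2} = 1
G(12) = mex{1,0,3,0} = 2
G(13) = mex{2,1,0,1} = 3
G(14) = mex{3,2,1,2} = 0
G(15) = mex{0,3,2,3} = 1
G(16) = mex{1,0,0,0} = 2
G(17) = mex{2,1,1,1} = 0
G(18) = mex{0,2,2,2} = 1
G(19) = mex{1,0,3,0} = 2
G(20) = mex{2,1,0,1} = 3
G(21) = mex{3,2,1,2} = 0
G(22) = mex{0,3,2,3} = 1
G(23) = mex{1,0,0,0} = 2
G(24) = mex{2,1,1,1} = 0
G(25) = mex{0,2,2,2} = 1
G_C(25) = 1.
Combined Grundy value = 0 ⊕ 1 ⊕ 1 = 0.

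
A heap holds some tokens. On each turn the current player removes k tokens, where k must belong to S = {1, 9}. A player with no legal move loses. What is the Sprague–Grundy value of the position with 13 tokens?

G(0) = 0
G(1) = mex{0} = 1
G(2) = mex{1} = 0
G(3) = mex{0} = 1
G(4) = mex{1} = 0
G(5) = mex{0} = 1
G(6) = mex{1} = 0
G(7) = mex{0} = 1
G(8) = mex{1} = 0
G(9) = mex{0,0} = 1
G(10) = mex{1,1} = 0
G(11) = mex{0,0} = 1
G(12) = mex{1,1} = 0
G(13) = mex{0,0} = 1

1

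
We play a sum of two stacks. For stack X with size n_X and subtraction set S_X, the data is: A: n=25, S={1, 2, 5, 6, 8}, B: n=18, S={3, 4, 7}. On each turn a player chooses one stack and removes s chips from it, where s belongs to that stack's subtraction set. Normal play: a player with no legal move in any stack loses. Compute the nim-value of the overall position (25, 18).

3

Stack A, S = {1, 2, 5, 6, 8}:
G(0) = 0
G(1) = mex{0} = 1
G(2) = mex{1,0} = 2
G(3) = mex{2,1} = 0
G(4) = mex{0,2} = 1
G(5) = mex{1,0,0} = 2
G(6) = mex{2,1,1,0} = 3
G(7) = mex{3,2,2,1} = 0
G(8) = mex{0,3,0,2,0} = 1
G(9) = mex{1,0,1,0,1} = 2
G(10) = mex{2,1,2,1,2} = 0
G(11) = mex{0,2,3,2,0} = 1
G(12) = mex{1,0,0,3,1} = 2
G(13) = mex{2,1,1,0,2} = 3
G(14) = mex{3,2,2,1,3} = 0
G(15) = mex{0,3,0,2,0} = 1
G(16) = mex{1,0,1,0,1} = 2
G(17) = mex{2,1,2,1,2} = 0
G(18) = mex{0,2,3,2,0} = 1
G(19) = mex{1,0,0,3,1} = 2
G(20) = mex{2,1,1,0,2} = 3
G(21) = mex{3,2,2,1,3} = 0
G(22) = mex{0,3,0,2,0} = 1
G(23) = mex{1,0,1,0,1} = 2
G(24) = mex{2,1,2,1,2} = 0
G(25) = mex{0,2,3,2,0} = 1
G_A(25) = 1.
Stack B, S = {3, 4, 7}:
G(0) = 0
G(1) = mex{} = 0
G(2) = mex{} = 0
G(3) = mex{0} = 1
G(4) = mex{0,0} = 1
G(5) = mex{0,0} = 1
G(6) = mex{1,0} = 2
G(7) = mex{1,1,0} = 2
G(8) = mex{1,1,0} = 2
G(9) = mex{2,1,0} = 3
G(10) = mex{2,2,1} = 0
G(11) = mex{2,2,1} = 0
G(12) = mex{3,2,1} = 0
G(13) = mex{0,3,2} = 1
G(14) = mex{0,0,2} = 1
G(15) = mex{0,0,2} = 1
G(16) = mex{1,0,3} = 2
G(17) = mex{1,1,0} = 2
G(18) = mex{1,1,0} = 2
G_B(18) = 2.
Combined Grundy value = 1 ⊕ 2 = 3.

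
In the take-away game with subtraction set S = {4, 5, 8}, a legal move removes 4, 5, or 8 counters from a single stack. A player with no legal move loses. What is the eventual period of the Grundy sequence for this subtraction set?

G(0) = 0
G(1) = mex{} = 0
G(2) = mex{} = 0
G(3) = mex{} = 0
G(4) = mex{0} = 1
G(5) = mex{0,0} = 1
G(6) = mex{0,0} = 1
G(7) = mex{0,0} = 1
G(8) = mex{1,0,0} = 2
G(9) = mex{1,1,0} = 2
G(10) = mex{1,1,0} = 2
G(11) = mex{1,1,0} = 2
G(12) = mex{2,1,1} = 0
G(13) = mex{2,2,1} = 0
G(14) = mex{2,2,1} = 0
G(15) = mex{2,2,1} = 0
G(16) = mex{0,2,2} = 1
G(17) = mex{0,0,2} = 1
G(18) = mex{0,0,2} = 1
G(19) = mex{0,0,2} = 1
G(20) = mex{1,0,0} = 2
G(21) = mex{1,1,0} = 2
G(22) = mex{1,1,0} = 2
G(23) = mex{1,1,0} = 2
G(24) = mex{2,1,1} = 0
G(25) = mex{2,2,1} = 0
G(n+12) = G(n) holds for n = 0,…,7 (a full window of length max(S) = 8), so the sequence is purely periodic with period 12.

12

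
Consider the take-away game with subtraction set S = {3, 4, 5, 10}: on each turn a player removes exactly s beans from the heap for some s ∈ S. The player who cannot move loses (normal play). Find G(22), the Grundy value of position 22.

n :  0  1  2  3  4  5  6  7  8  9 10 11 12 13 14 15 16 17 18 19 20 21 22
G :  0  0  0  1  1  1  2  2  0  0  3  1  1  2  2  0  0  0  1  1  1  2  2

2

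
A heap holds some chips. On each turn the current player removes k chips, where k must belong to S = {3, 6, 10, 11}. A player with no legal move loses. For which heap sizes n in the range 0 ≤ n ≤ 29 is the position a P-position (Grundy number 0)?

G(0) = 0
G(1) = mex{} = 0
G(2) = mex{} = 0
G(3) = mex{0} = 1
G(4) = mex{0} = 1
G(5) = mex{0} = 1
G(6) = mex{1,0} = 2
G(7) = mex{1,0} = 2
G(8) = mex{1,0} = 2
G(9) = mex{2,1} = 0
G(10) = mex{2,1,0} = 3
G(11) = mex{2,1,0,0} = 3
G(12) = mex{0,2,0,0} = 1
G(13) = mex{3,2,1,0} = 4
G(14) = mex{3,2,1,1} = 0
G(15) = mex{1,0,1,1} = 2
G(16) = mex{4,3,2,1} = 0
G(17) = mex{0,3,2,2} = 1
G(18) = mex{2,1,2,2} = 0
G(19) = mex{0,4,0,2} = 1
G(20) = mex{1,0,3,0} = 2
G(21) = mex{0,2,3,3} = 1
G(22) = mex{1,0,1,3} = 2
G(23) = mex{2,1,4,1} = 0
G(24) = mex{1,0,0,4} = 2
G(25) = mex{2,1,2,0} = 3
G(26) = mex{0,2,0,2} = 1
G(27) = mex{2,1,1,0} = 3
G(28) = mex{3,2,0,1} = 4
G(29) = mex{1,0,1,0} = 2
P-positions are exactly the n with G(n) = 0.

0, 1, 2, 9, 14, 16, 18, 23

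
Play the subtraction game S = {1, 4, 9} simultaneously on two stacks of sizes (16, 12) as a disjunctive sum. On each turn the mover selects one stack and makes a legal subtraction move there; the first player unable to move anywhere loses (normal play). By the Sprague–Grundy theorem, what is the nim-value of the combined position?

All stacks use S = {1, 4, 9}:
n :  0  1  2  3  4  5  6  7  8  9 10 11 12 13 14 15 16
G :  0  1  0  1  2  0  1  0  1  2  0  1  0  1  2  0  1
Stack A: G(16) = 1.
Stack B: G(12) = 0.
Combined Grundy value = 1 ⊕ 0 = 1.

1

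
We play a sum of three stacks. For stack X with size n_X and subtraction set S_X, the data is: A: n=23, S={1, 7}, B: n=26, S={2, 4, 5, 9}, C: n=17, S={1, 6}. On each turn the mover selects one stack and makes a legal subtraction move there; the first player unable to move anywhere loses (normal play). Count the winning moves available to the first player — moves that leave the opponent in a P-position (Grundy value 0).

2

Stack A, S = {1, 7}:
n :  0  1  2  3  4  5  6  7  8  9 10 11 12 13 14 15 16 17 18 19 20 21 22 23
G :  0  1  0  1  0  1  0  1  0  1  0  1  0  1  0  1  0  1  0  1  0  1  0  1
G_A(23) = 1.
Stack B, S = {2, 4, 5, 9}:
G(0) = 0
G(1) = mex{} = 0
G(2) = mex{0} = 1
G(3) = mex{0} = 1
G(4) = mex{1,0} = 2
G(5) = mex{1,0,0} = 2
G(6) = mex{2,1,0} = 3
G(7) = mex{2,1,1} = 0
G(8) = mex{3,2,1} = 0
G(9) = mex{0,2,2,0} = 1
G(10) = mex{0,3,2,0} = 1
G(11) = mex{1,0,3,1} = 2
G(12) = mex{1,0,0,1} = 2
G(13) = mex{2,1,0,2} = 3
G(14) = mex{2,1,1,2} = 0
G(15) = mex{3,2,1,3} = 0
G(16) = mex{0,2,2,0} = 1
G(17) = mex{0,3,2,0} = 1
G(18) = mex{1,0,3,1} = 2
G(19) = mex{1,0,0,1} = 2
G(20) = mex{2,1,0,2} = 3
G(21) = mex{2,1,1,2} = 0
G(22) = mex{3,2,1,3} = 0
G(23) = mex{0,2,2,0} = 1
G(24) = mex{0,3,2,0} = 1
G(25) = mex{1,0,3,1} = 2
G(26) = mex{1,0,0,1} = 2
G_B(26) = 2.
Stack C, S = {1, 6}:
n :  0  1  2  3  4  5  6  7  8  9 10 11 12 13 14 15 16 17
G :  0  1  0  1  0  1  2  0  1  0  1  0  1  2  0  1  0  1
G_C(17) = 1.
Combined Grundy value = 1 ⊕ 2 ⊕ 1 = 2.
A winning move leaves total XOR = 0, i.e. changes one component's Grundy value g to g ⊕ X where X is the current total.
Stack A: need g' = 1⊕2 = 3. Options: 23−1→G=0, 23−7→G=0. Hits: 0.
Stack B: need g' = 2⊕2 = 0. Options: 26−2→G=1, 26−4→G=0, 26−5→G=0, 26−9→G=1. Hits: 2.
Stack C: need g' = 1⊕2 = 3. Options: 17−1→G=0, 17−6→G=0. Hits: 0.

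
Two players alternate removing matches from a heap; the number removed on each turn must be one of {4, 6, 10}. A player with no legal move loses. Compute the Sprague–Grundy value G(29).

0

n :  0  1  2  3  4  5  6  7  8  9 10 11 12 13 14 15 16 17 18 19 20 21 22 23 24 25 26 27 28 29
G :  0  0  0  0  1  1  1  1  2  2  2  2  3  3  0  0  0  0  1  1  1  1  2  2  2  2  3  3  0  0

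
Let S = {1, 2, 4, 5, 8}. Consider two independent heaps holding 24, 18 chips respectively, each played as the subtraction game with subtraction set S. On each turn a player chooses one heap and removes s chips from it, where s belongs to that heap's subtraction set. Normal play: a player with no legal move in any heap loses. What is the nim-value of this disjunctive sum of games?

0

All heaps use S = {1, 2, 4, 5, 8}:
n :  0  1  2  3  4  5  6  7  8  9 10 11 12 13 14 15 16 17 18 19 20 21 22 23 24
G :  0  1  2  0  1  2  0  1  2  0  1  2  0  1  2  0  1  2  0  1  2  0  1  2  0
Heap A: G(24) = 0.
Heap B: G(18) = 0.
Combined Grundy value = 0 ⊕ 0 = 0.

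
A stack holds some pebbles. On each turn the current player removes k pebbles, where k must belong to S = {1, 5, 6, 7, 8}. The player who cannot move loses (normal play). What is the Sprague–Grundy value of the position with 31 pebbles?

1

G(0) = 0
G(1) = mex{0} = 1
G(2) = mex{1} = 0
G(3) = mex{0} = 1
G(4) = mex{1} = 0
G(5) = mex{0,0} = 1
G(6) = mex{1,1,0} = 2
G(7) = mex{2,0,1,0} = 3
G(8) = mex{3,1,0,1,0} = 2
G(9) = mex{2,0,1,0,1} = 3
G(10) = mex{3,1,0,1,0} = 2
G(11) = mex{2,2,1,0,1} = 3
G(12) = mex{3,3,2,1,0} = 4
G(13) = mex{4,2,3,2,1} = 0
G(14) = mex{0,3,2,3,2} = 1
G(15) = mex{1,2,3,2,3} = 0
G(16) = mex{0,3,2,3,2} = 1
G(17) = mex{1,4,3,2,3} = 0
G(18) = mex{0,0,4,3,2} = 1
G(19) = mex{1,1,0,4,3} = 2
G(20) = mex{2,0,1,0,4} = 3
G(21) = mex{3,1,0,1,0} = 2
G(22) = mex{2,0,1,0,1} = 3
G(23) = mex{3,1,0,1,0} = 2
G(24) = mex{2,2,1,0,1} = 3
G(25) = mex{3,3,2,1,0} = 4
G(26) = mex{4,2,3,2,1} = 0
G(27) = mex{0,3,2,3,2} = 1
G(28) = mex{1,2,3,2,3} = 0
G(29) = mex{0,3,2,3,2} = 1
G(30) = mex{1,4,3,2,3} = 0
G(31) = mex{0,0,4,3,2} = 1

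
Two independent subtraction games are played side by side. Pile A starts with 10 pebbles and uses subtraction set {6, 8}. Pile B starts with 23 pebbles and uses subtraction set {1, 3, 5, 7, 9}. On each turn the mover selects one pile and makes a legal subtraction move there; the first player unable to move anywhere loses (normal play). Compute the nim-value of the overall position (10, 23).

Pile A, S = {6, 8}:
G(0) = 0
G(1) = mex{} = 0
G(2) = mex{} = 0
G(3) = mex{} = 0
G(4) = mex{} = 0
G(5) = mex{} = 0
G(6) = mex{0} = 1
G(7) = mex{0} = 1
G(8) = mex{0,0} = 1
G(9) = mex{0,0} = 1
G(10) = mex{0,0} = 1
G_A(10) = 1.
Pile B, S = {1, 3, 5, 7, 9}:
n :  0  1  2  3  4  5  6  7  8  9 10 11 12 13 14 15 16 17 18 19 20 21 22 23
G :  0  1  0  1  0  1  0  1  0  1  0  1  0  1  0  1  0  1  0  1  0  1  0  1
G_B(23) = 1.
Combined Grundy value = 1 ⊕ 1 = 0.

0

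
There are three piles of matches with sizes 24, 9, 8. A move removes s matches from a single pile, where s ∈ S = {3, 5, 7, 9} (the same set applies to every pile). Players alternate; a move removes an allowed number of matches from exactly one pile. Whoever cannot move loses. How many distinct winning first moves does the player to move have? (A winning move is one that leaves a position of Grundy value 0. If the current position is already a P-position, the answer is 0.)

3

All piles use S = {3, 5, 7, 9}:
G(0) = 0
G(1) = mex{} = 0
G(2) = mex{} = 0
G(3) = mex{0} = 1
G(4) = mex{0} = 1
G(5) = mex{0,0} = 1
G(6) = mex{1,0} = 2
G(7) = mex{1,0,0} = 2
G(8) = mex{1,1,0} = 2
G(9) = mex{2,1,0,0} = 3
G(10) = mex{2,1,1,0} = 3
G(11) = mex{2,2,1,0} = 3
G(12) = mex{3,2,1,1} = 0
G(13) = mex{3,2,2,1} = 0
G(14) = mex{3,3,2,1} = 0
G(15) = mex{0,3,2,2} = 1
G(16) = mex{0,3,3,2} = 1
G(17) = mex{0,0,3,2} = 1
G(18) = mex{1,0,3,3} = 2
G(19) = mex{1,0,0,3} = 2
G(20) = mex{1,1,0,3} = 2
G(21) = mex{2,1,0,0} = 3
G(22) = mex{2,1,1,0} = 3
G(23) = mex{2,2,1,0} = 3
G(24) = mex{3,2,1,1} = 0
Pile A: G(24) = 0.
Pile B: G(9) = 3.
Pile C: G(8) = 2.
Combined Grundy value = 0 ⊕ 3 ⊕ 2 = 1.
A winning move leaves total XOR = 0, i.e. changes one component's Grundy value g to g ⊕ X where X is the current total.
Pile A: need g' = 0⊕1 = 1. Options: 24−3→G=3, 24−5→G=2, 24−7→G=1, 24−9→G=1. Hits: 2.
Pile B: need g' = 3⊕1 = 2. Options: 9−3→G=2, 9−5→G=1, 9−7→G=0, 9−9→G=0. Hits: 1.
Pile C: need g' = 2⊕1 = 3. Options: 8−3→G=1, 8−5→G=1, 8−7→G=0. Hits: 0.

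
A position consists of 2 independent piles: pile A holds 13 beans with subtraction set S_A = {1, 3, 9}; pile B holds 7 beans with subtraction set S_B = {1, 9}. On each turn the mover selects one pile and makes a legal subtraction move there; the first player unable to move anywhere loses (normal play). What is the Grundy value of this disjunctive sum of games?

0

Pile A, S = {1, 3, 9}:
n :  0  1  2  3  4  5  6  7  8  9 10 11 12 13
G :  0  1  0  1  0  1  0  1  0  1  0  1  0  1
G_A(13) = 1.
Pile B, S = {1, 9}:
n : 0 1 2 3 4 5 6 7
G : 0 1 0 1 0 1 0 1
G_B(7) = 1.
Combined Grundy value = 1 ⊕ 1 = 0.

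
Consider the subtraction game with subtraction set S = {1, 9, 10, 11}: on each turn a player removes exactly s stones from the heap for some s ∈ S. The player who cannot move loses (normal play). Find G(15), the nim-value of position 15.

3

n :  0  1  2  3  4  5  6  7  8  9 10 11 12 13 14 15
G :  0  1  0  1  0  1  0  1  0  1  2  3  2  3  2  3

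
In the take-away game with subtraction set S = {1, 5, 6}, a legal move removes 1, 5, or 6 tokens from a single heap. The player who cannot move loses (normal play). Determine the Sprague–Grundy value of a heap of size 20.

G(0) = 0
G(1) = mex{0} = 1
G(2) = mex{1} = 0
G(3) = mex{0} = 1
G(4) = mex{1} = 0
G(5) = mex{0,0} = 1
G(6) = mex{1,1,0} = 2
G(7) = mex{2,0,1} = 3
G(8) = mex{3,1,0} = 2
G(9) = mex{2,0,1} = 3
G(10) = mex{3,1,0} = 2
G(11) = mex{2,2,1} = 0
G(12) = mex{0,3,2} = 1
G(13) = mex{1,2,3} = 0
G(14) = mex{0,3,2} = 1
G(15) = mex{1,2,3} = 0
G(16) = mex{0,0,2} = 1
G(17) = mex{1,1,0} = 2
G(18) = mex{2,0,1} = 3
G(19) = mex{3,1,0} = 2
G(20) = mex{2,0,1} = 3

3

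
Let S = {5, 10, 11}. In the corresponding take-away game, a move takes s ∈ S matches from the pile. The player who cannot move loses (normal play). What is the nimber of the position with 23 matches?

1

n :  0  1  2  3  4  5  6  7  8  9 10 11 12 13 14 15 16 17 18 19 20 21 22 23
G :  0  0  0  0  0  1  1  1  1  1  2  2  2  2  2  3  0  0  0  0  0  1  1  1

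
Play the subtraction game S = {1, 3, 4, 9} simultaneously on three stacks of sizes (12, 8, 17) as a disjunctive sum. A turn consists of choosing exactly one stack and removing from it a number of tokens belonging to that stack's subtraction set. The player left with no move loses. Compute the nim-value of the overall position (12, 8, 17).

All stacks use S = {1, 3, 4, 9}:
G(0) = 0
G(1) = mex{0} = 1
G(2) = mex{1} = 0
G(3) = mex{0,0} = 1
G(4) = mex{1,1,0} = 2
G(5) = mex{2,0,1} = 3
G(6) = mex{3,1,0} = 2
G(7) = mex{2,2,1} = 0
G(8) = mex{0,3,2} = 1
G(9) = mex{1,2,3,0} = 4
G(10) = mex{4,0,2,1} = 3
G(11) = mex{3,1,0,0} = 2
G(12) = mex{2,4,1,1} = 0
G(13) = mex{0,3,4,2} = 1
G(14) = mex{1,2,3,3} = 0
G(15) = mex{0,0,2,2} = 1
G(16) = mex{1,1,0,0} = 2
G(17) = mex{2,0,1,1} = 3
Stack A: G(12) = 0.
Stack B: G(8) = 1.
Stack C: G(17) = 3.
Combined Grundy value = 0 ⊕ 1 ⊕ 3 = 2.

2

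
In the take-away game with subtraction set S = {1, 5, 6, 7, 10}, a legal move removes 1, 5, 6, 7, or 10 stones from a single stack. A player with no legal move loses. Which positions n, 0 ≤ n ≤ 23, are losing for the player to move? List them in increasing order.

0, 2, 4, 13, 15, 17

G(0) = 0
G(1) = mex{0} = 1
G(2) = mex{1} = 0
G(3) = mex{0} = 1
G(4) = mex{1} = 0
G(5) = mex{0,0} = 1
G(6) = mex{1,1,0} = 2
G(7) = mex{2,0,1,0} = 3
G(8) = mex{3,1,0,1} = 2
G(9) = mex{2,0,1,0} = 3
G(10) = mex{3,1,0,1,0} = 2
G(11) = mex{2,2,1,0,1} = 3
G(12) = mex{3,3,2,1,0} = 4
G(13) = mex{4,2,3,2,1} = 0
G(14) = mex{0,3,2,3,0} = 1
G(15) = mex{1,2,3,2,1} = 0
G(16) = mex{0,3,2,3,2} = 1
G(17) = mex{1,4,3,2,3} = 0
G(18) = mex{0,0,4,3,2} = 1
G(19) = mex{1,1,0,4,3} = 2
G(20) = mex{2,0,1,0,2} = 3
G(21) = mex{3,1,0,1,3} = 2
G(22) = mex{2,0,1,0,4} = 3
G(23) = mex{3,1,0,1,0} = 2
P-positions are exactly the n with G(n) = 0.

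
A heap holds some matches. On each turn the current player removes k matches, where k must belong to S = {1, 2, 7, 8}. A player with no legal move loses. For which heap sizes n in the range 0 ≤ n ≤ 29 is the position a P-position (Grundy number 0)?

G(0) = 0
G(1) = mex{0} = 1
G(2) = mex{1,0} = 2
G(3) = mex{2,1} = 0
G(4) = mex{0,2} = 1
G(5) = mex{1,0} = 2
G(6) = mex{2,1} = 0
G(7) = mex{0,2,0} = 1
G(8) = mex{1,0,1,0} = 2
G(9) = mex{2,1,2,1} = 0
G(10) = mex{0,2,0,2} = 1
G(11) = mex{1,0,1,0} = 2
G(12) = mex{2,1,2,1} = 0
G(13) = mex{0,2,0,2} = 1
G(14) = mex{1,0,1,0} = 2
G(15) = mex{2,1,2,1} = 0
G(16) = mex{0,2,0,2} = 1
G(17) = mex{1,0,1,0} = 2
G(18) = mex{2,1,2,1} = 0
G(19) = mex{0,2,0,2} = 1
G(20) = mex{1,0,1,0} = 2
G(21) = mex{2,1,2,1} = 0
G(22) = mex{0,2,0,2} = 1
G(23) = mex{1,0,1,0} = 2
G(24) = mex{2,1,2,1} = 0
G(25) = mex{0,2,0,2} = 1
G(26) = mex{1,0,1,0} = 2
G(27) = mex{2,1,2,1} = 0
G(28) = mex{0,2,0,2} = 1
G(29) = mex{1,0,1,0} = 2
P-positions are exactly the n with G(n) = 0.

0, 3, 6, 9, 12, 15, 18, 21, 24, 27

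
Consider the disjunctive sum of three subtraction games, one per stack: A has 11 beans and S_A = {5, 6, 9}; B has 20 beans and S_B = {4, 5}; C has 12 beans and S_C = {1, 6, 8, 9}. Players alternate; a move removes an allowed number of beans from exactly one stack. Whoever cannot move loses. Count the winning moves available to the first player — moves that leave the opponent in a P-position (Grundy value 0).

4

Stack A, S = {5, 6, 9}:
n :  0  1  2  3  4  5  6  7  8  9 10 11
G :  0  0  0  0  0  1  1  1  1  1  2  2
G_A(11) = 2.
Stack B, S = {4, 5}:
G(0) = 0
G(1) = mex{} = 0
G(2) = mex{} = 0
G(3) = mex{} = 0
G(4) = mex{0} = 1
G(5) = mex{0,0} = 1
G(6) = mex{0,0} = 1
G(7) = mex{0,0} = 1
G(8) = mex{1,0} = 2
G(9) = mex{1,1} = 0
G(10) = mex{1,1} = 0
G(11) = mex{1,1} = 0
G(12) = mex{2,1} = 0
G(13) = mex{0,2} = 1
G(14) = mex{0,0} = 1
G(15) = mex{0,0} = 1
G(16) = mex{0,0} = 1
G(17) = mex{1,0} = 2
G(18) = mex{1,1} = 0
G(19) = mex{1,1} = 0
G(20) = mex{1,1} = 0
G_B(20) = 0.
Stack C, S = {1, 6, 8, 9}:
n :  0  1  2  3  4  5  6  7  8  9 10 11 12
G :  0  1  0  1  0  1  2  0  1  2  3  2  3
G_C(12) = 3.
Combined Grundy value = 2 ⊕ 0 ⊕ 3 = 1.
A winning move leaves total XOR = 0, i.e. changes one component's Grundy value g to g ⊕ X where X is the current total.
Stack A: need g' = 2⊕1 = 3. Options: 11−5→G=1, 11−6→G=1, 11−9→G=0. Hits: 0.
Stack B: need g' = 0⊕1 = 1. Options: 20−4→G=1, 20−5→G=1. Hits: 2.
Stack C: need g' = 3⊕1 = 2. Options: 12−1→G=2, 12−6→G=2, 12−8→G=0, 12−9→G=1. Hits: 2.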